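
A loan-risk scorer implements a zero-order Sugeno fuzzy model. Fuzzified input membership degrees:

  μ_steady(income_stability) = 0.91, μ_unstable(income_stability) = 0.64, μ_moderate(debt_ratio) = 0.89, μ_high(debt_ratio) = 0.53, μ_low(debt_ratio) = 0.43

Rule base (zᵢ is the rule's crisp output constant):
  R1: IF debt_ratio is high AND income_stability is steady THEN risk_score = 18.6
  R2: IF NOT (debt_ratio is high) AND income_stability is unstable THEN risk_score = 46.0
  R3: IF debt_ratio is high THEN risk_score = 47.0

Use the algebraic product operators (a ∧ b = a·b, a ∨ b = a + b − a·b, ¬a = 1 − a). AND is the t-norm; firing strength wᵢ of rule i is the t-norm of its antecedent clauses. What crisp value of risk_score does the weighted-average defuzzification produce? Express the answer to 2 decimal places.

36.34

R1 (z=18.6): high=0.53, steady=0.91; AND[a·b] → w = 0.4823
R2 (z=46.0): ¬high=1−0.53=0.47, unstable=0.64; AND[a·b] → w = 0.3008
R3 (z=47.0): high=0.53 → w = 0.5300
Weighted average = (0.4823·18.6 + 0.3008·46.0 + 0.5300·47.0) / (0.4823 + 0.3008 + 0.5300)
  = 47.7176 / 1.3131 = 36.34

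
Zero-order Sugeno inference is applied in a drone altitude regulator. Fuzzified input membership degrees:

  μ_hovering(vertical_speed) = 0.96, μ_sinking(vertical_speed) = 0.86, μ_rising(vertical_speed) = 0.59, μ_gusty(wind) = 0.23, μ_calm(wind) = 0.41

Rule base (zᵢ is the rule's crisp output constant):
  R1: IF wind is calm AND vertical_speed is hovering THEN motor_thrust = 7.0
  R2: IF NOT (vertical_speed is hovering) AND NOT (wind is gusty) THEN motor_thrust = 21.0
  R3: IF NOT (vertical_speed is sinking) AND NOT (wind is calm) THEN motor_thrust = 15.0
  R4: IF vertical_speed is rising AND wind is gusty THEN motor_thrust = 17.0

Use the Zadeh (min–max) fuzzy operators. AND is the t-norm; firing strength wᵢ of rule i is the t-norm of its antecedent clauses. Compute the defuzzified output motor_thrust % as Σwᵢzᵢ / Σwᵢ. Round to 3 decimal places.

R1 (z=7.0): calm=0.41, hovering=0.96; AND[min(a, b)] → w = 0.41
R2 (z=21.0): ¬hovering=1−0.96=0.04, ¬gusty=1−0.23=0.77; AND[min(a, b)] → w = 0.04
R3 (z=15.0): ¬sinking=1−0.86=0.14, ¬calm=1−0.41=0.59; AND[min(a, b)] → w = 0.14
R4 (z=17.0): rising=0.59, gusty=0.23; AND[min(a, b)] → w = 0.23
Weighted average = (0.41·7.0 + 0.04·21.0 + 0.14·15.0 + 0.23·17.0) / (0.41 + 0.04 + 0.14 + 0.23)
  = 9.7200 / 0.8200 = 11.854

11.854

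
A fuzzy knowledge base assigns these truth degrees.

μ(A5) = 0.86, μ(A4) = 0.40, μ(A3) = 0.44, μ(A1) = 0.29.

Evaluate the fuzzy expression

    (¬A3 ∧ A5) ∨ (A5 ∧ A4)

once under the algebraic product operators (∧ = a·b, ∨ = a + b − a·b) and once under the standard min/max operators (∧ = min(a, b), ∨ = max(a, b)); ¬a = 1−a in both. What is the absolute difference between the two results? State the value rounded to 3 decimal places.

0.100

Under algebraic product:
  ¬A3 = 1 − 0.4400 = 0.5600
  ¬A3 ∧ A5 = a·b on (0.5600, 0.8600) = 0.4816
  A5 ∧ A4 = a·b on (0.8600, 0.4000) = 0.3440
  (¬A3 ∧ A5) ∨ (A5 ∧ A4) = a + b − a·b on (0.4816, 0.3440) = 0.6599
  → value = 0.6599
Under standard min/max:
  ¬A3 = 1 − 0.44 = 0.56
  ¬A3 ∧ A5 = min(a, b) on (0.56, 0.86) = 0.56
  A5 ∧ A4 = min(a, b) on (0.86, 0.40) = 0.40
  (¬A3 ∧ A5) ∨ (A5 ∧ A4) = max(a, b) on (0.56, 0.40) = 0.56
  → value = 0.5600
|0.6599 − 0.5600| = 0.100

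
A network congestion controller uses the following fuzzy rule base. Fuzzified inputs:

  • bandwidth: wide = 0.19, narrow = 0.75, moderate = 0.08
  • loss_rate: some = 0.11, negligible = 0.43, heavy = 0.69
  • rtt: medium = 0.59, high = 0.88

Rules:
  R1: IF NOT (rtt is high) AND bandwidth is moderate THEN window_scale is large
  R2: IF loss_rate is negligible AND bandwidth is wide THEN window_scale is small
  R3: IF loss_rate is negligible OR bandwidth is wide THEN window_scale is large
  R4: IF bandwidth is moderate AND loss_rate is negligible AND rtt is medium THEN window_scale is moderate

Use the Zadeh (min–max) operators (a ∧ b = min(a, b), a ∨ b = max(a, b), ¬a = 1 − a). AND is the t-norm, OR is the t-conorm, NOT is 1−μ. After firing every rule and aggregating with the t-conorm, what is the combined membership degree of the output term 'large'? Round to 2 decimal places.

R1: ¬high=1−0.88=0.12, moderate=0.08; AND[min(a, b)] → w = 0.08
R2: negligible=0.43, wide=0.19; AND[min(a, b)] → w = 0.19
R3: negligible=0.43, wide=0.19; OR[max(a, b)] → w = 0.43
R4: moderate=0.08, negligible=0.43, medium=0.59; AND[min(a, b)] → w = 0.08
Rules with consequent 'large': {R1, R3} → strengths 0.08, 0.43
Aggregate via t-conorm [max(a, b)]: 0.43

0.43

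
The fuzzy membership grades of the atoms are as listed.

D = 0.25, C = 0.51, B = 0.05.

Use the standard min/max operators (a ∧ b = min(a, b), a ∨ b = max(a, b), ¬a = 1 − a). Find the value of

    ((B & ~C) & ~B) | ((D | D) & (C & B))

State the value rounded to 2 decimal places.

0.05

~C = 1 − 0.51 = 0.49
B & ~C = min(a, b) on (0.05, 0.49) = 0.05
~B = 1 − 0.05 = 0.95
(B & ~C) & ~B = min(a, b) on (0.05, 0.95) = 0.05
D | D = max(a, b) on (0.25, 0.25) = 0.25
C & B = min(a, b) on (0.51, 0.05) = 0.05
(D | D) & (C & B) = min(a, b) on (0.25, 0.05) = 0.05
((B & ~C) & ~B) | ((D | D) & (C & B)) = max(a, b) on (0.05, 0.05) = 0.05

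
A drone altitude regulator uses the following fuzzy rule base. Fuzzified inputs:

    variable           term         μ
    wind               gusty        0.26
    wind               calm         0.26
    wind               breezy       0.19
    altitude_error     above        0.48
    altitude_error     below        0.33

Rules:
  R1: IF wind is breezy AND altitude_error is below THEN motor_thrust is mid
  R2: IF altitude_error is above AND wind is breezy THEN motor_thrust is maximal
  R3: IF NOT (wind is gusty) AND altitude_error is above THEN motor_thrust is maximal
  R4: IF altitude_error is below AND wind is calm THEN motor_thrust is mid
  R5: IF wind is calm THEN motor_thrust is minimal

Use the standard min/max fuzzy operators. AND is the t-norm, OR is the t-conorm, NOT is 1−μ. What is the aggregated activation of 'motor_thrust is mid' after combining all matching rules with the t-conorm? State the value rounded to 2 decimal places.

R1: breezy=0.19, below=0.33; AND[min(a, b)] → w = 0.19
R2: above=0.48, breezy=0.19; AND[min(a, b)] → w = 0.19
R3: ¬gusty=1−0.26=0.74, above=0.48; AND[min(a, b)] → w = 0.48
R4: below=0.33, calm=0.26; AND[min(a, b)] → w = 0.26
R5: calm=0.26 → w = 0.26
Rules with consequent 'mid': {R1, R4} → strengths 0.19, 0.26
Aggregate via t-conorm [max(a, b)]: 0.26

0.26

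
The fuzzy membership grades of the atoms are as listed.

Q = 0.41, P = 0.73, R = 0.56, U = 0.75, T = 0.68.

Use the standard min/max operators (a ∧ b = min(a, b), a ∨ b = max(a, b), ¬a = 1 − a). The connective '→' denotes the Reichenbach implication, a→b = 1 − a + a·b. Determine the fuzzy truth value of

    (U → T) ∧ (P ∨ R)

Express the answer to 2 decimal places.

0.73

U → T  [Reichenbach: 1 − a + a·b] with a=0.75, b=0.68 → 0.76
P ∨ R = max(a, b) on (0.73, 0.56) = 0.73
(U → T) ∧ (P ∨ R) = min(a, b) on (0.76, 0.73) = 0.73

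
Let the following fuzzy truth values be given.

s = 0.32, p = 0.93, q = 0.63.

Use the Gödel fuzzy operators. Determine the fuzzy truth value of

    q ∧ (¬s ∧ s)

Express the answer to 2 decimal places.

¬s = 1 − 0.32 = 0.68
¬s ∧ s = min(a, b) on (0.68, 0.32) = 0.32
q ∧ (¬s ∧ s) = min(a, b) on (0.63, 0.32) = 0.32

0.32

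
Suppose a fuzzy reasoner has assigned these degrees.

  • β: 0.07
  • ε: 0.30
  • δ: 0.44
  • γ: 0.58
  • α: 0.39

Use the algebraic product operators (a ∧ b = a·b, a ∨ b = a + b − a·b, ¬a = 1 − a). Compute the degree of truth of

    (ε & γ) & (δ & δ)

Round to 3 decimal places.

0.034

ε & γ = a·b on (0.3000, 0.5800) = 0.1740
δ & δ = a·b on (0.4400, 0.4400) = 0.1936
(ε & γ) & (δ & δ) = a·b on (0.1740, 0.1936) = 0.0337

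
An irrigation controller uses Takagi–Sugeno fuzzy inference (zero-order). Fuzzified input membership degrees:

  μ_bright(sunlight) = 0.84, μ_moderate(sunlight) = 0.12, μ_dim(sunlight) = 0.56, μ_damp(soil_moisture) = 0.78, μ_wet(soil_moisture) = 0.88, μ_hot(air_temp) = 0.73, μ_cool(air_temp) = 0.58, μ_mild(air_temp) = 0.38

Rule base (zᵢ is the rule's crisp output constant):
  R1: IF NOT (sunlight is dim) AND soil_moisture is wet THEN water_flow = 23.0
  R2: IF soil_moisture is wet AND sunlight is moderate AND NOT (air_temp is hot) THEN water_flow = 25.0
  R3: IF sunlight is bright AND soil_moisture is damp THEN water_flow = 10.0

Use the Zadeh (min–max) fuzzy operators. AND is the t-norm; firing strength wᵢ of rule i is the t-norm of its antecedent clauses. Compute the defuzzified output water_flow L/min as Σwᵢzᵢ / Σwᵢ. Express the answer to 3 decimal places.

R1 (z=23.0): ¬dim=1−0.56=0.44, wet=0.88; AND[min(a, b)] → w = 0.44
R2 (z=25.0): wet=0.88, moderate=0.12, ¬hot=1−0.73=0.27; AND[min(a, b)] → w = 0.12
R3 (z=10.0): bright=0.84, damp=0.78; AND[min(a, b)] → w = 0.78
Weighted average = (0.44·23.0 + 0.12·25.0 + 0.78·10.0) / (0.44 + 0.12 + 0.78)
  = 20.9200 / 1.3400 = 15.612

15.612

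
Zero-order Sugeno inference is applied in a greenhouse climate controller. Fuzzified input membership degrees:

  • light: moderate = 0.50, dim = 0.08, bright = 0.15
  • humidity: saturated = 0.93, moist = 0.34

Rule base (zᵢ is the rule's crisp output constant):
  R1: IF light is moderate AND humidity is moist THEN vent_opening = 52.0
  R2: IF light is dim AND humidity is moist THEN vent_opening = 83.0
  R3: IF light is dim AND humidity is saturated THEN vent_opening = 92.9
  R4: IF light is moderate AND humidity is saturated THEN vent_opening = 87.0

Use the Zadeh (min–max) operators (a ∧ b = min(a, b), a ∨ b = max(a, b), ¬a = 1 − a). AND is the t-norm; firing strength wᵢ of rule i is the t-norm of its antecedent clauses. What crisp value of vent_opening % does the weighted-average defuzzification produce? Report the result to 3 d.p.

75.252

R1 (z=52.0): moderate=0.50, moist=0.34; AND[min(a, b)] → w = 0.34
R2 (z=83.0): dim=0.08, moist=0.34; AND[min(a, b)] → w = 0.08
R3 (z=92.9): dim=0.08, saturated=0.93; AND[min(a, b)] → w = 0.08
R4 (z=87.0): moderate=0.50, saturated=0.93; AND[min(a, b)] → w = 0.50
Weighted average = (0.34·52.0 + 0.08·83.0 + 0.08·92.9 + 0.50·87.0) / (0.34 + 0.08 + 0.08 + 0.50)
  = 75.2520 / 1.0000 = 75.252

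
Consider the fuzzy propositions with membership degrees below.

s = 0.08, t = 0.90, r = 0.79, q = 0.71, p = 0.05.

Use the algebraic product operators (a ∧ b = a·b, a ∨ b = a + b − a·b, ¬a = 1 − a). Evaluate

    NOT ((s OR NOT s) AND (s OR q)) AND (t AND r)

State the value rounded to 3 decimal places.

0.228

NOT s = 1 − 0.0800 = 0.9200
s OR NOT s = a + b − a·b on (0.0800, 0.9200) = 0.9264
s OR q = a + b − a·b on (0.0800, 0.7100) = 0.7332
(s OR NOT s) AND (s OR q) = a·b on (0.9264, 0.7332) = 0.6792
NOT ((s OR NOT s) AND (s OR q)) = 1 − 0.6792 = 0.3208
t AND r = a·b on (0.9000, 0.7900) = 0.7110
NOT ((s OR NOT s) AND (s OR q)) AND (t AND r) = a·b on (0.3208, 0.7110) = 0.2281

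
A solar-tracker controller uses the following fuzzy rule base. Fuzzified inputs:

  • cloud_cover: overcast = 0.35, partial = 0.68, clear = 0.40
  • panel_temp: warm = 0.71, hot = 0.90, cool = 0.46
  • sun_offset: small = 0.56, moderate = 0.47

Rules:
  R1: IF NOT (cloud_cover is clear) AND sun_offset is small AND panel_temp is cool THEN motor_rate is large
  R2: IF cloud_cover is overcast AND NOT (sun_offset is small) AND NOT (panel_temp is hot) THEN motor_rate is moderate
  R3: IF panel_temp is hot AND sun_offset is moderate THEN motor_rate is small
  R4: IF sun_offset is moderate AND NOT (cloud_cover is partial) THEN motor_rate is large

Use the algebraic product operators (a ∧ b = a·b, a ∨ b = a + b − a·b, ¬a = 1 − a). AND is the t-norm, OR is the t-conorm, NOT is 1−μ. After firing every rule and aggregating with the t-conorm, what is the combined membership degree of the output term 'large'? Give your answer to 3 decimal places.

R1: ¬clear=1−0.40=0.60, small=0.56, cool=0.46; AND[a·b] → w = 0.1546
R2: overcast=0.35, ¬small=1−0.56=0.44, ¬hot=1−0.90=0.10; AND[a·b] → w = 0.0154
R3: hot=0.90, moderate=0.47; AND[a·b] → w = 0.4230
R4: moderate=0.47, ¬partial=1−0.68=0.32; AND[a·b] → w = 0.1504
Rules with consequent 'large': {R1, R4} → strengths 0.1546, 0.1504
Aggregate via t-conorm [a + b − a·b]: 0.2817

0.282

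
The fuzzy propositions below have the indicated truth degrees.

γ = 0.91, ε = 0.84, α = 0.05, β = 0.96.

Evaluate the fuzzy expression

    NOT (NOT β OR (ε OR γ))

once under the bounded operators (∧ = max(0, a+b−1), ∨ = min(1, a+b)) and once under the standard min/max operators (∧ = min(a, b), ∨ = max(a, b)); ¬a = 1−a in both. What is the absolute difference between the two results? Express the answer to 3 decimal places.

Under bounded:
  NOT β = 1 − 0.96 = 0.04
  ε OR γ = min(1, a+b) on (0.84, 0.91) = 1.00
  NOT β OR (ε OR γ) = min(1, a+b) on (0.04, 1.00) = 1.00
  NOT (NOT β OR (ε OR γ)) = 1 − 1.00 = 0.00
  → value = 0.0000
Under standard min/max:
  NOT β = 1 − 0.96 = 0.04
  ε OR γ = max(a, b) on (0.84, 0.91) = 0.91
  NOT β OR (ε OR γ) = max(a, b) on (0.04, 0.91) = 0.91
  NOT (NOT β OR (ε OR γ)) = 1 − 0.91 = 0.09
  → value = 0.0900
|0.0000 − 0.0900| = 0.090

0.090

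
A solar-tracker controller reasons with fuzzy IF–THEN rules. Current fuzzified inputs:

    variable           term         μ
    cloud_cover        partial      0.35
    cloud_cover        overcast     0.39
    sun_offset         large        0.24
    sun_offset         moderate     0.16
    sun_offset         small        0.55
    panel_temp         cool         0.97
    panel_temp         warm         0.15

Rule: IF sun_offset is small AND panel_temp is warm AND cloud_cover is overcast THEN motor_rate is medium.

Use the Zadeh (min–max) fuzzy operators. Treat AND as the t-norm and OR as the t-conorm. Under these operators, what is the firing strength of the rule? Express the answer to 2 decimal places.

firing strength: small=0.55, warm=0.15, overcast=0.39; AND[min(a, b)] → w = 0.15

0.15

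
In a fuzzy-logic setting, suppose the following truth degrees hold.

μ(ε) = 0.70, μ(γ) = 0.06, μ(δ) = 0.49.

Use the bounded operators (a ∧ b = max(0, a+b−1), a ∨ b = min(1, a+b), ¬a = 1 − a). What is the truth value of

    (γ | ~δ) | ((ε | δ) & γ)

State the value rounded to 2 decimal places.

~δ = 1 − 0.49 = 0.51
γ | ~δ = min(1, a+b) on (0.06, 0.51) = 0.57
ε | δ = min(1, a+b) on (0.70, 0.49) = 1.00
(ε | δ) & γ = max(0, a+b−1) on (1.00, 0.06) = 0.06
(γ | ~δ) | ((ε | δ) & γ) = min(1, a+b) on (0.57, 0.06) = 0.63

0.63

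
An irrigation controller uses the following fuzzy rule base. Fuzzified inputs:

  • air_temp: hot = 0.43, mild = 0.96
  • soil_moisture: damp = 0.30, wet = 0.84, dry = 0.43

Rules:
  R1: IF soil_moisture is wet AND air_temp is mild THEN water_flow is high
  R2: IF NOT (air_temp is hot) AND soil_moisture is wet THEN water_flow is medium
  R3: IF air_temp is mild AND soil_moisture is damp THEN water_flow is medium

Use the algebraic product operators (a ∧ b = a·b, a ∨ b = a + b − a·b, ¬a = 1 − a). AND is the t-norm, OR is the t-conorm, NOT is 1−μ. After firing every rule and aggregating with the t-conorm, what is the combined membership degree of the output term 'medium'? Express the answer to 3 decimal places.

R1: wet=0.84, mild=0.96; AND[a·b] → w = 0.8064
R2: ¬hot=1−0.43=0.57, wet=0.84; AND[a·b] → w = 0.4788
R3: mild=0.96, damp=0.30; AND[a·b] → w = 0.2880
Rules with consequent 'medium': {R2, R3} → strengths 0.4788, 0.2880
Aggregate via t-conorm [a + b − a·b]: 0.6289

0.629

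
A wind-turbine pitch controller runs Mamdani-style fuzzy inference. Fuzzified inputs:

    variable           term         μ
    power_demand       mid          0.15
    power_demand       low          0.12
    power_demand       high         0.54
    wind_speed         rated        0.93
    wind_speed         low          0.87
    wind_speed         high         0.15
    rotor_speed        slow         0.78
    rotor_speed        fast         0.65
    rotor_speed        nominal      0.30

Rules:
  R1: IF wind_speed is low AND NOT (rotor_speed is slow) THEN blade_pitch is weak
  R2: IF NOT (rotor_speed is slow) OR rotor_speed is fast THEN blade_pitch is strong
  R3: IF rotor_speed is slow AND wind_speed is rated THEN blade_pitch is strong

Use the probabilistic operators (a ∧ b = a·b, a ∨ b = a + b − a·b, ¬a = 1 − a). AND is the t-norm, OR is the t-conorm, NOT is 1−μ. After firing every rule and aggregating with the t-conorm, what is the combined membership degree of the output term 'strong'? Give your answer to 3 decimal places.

R1: low=0.87, ¬slow=1−0.78=0.22; AND[a·b] → w = 0.1914
R2: ¬slow=1−0.78=0.22, fast=0.65; OR[a + b − a·b] → w = 0.7270
R3: slow=0.78, rated=0.93; AND[a·b] → w = 0.7254
Rules with consequent 'strong': {R2, R3} → strengths 0.7270, 0.7254
Aggregate via t-conorm [a + b − a·b]: 0.9250

0.925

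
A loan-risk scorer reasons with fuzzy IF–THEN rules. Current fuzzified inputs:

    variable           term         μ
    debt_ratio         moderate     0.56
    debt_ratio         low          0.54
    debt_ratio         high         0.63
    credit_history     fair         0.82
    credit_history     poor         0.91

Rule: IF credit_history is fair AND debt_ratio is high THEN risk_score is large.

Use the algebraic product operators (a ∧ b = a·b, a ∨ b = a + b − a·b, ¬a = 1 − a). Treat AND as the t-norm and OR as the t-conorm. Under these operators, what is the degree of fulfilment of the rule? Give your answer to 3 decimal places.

0.517

firing strength: fair=0.82, high=0.63; AND[a·b] → w = 0.5166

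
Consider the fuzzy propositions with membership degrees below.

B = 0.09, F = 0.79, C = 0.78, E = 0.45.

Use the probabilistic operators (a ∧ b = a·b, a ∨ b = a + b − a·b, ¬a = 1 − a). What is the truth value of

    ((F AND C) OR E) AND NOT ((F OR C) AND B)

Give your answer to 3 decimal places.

F AND C = a·b on (0.7900, 0.7800) = 0.6162
(F AND C) OR E = a + b − a·b on (0.6162, 0.4500) = 0.7889
F OR C = a + b − a·b on (0.7900, 0.7800) = 0.9538
(F OR C) AND B = a·b on (0.9538, 0.0900) = 0.0858
NOT ((F OR C) AND B) = 1 − 0.0858 = 0.9142
((F AND C) OR E) AND NOT ((F OR C) AND B) = a·b on (0.7889, 0.9142) = 0.7212

0.721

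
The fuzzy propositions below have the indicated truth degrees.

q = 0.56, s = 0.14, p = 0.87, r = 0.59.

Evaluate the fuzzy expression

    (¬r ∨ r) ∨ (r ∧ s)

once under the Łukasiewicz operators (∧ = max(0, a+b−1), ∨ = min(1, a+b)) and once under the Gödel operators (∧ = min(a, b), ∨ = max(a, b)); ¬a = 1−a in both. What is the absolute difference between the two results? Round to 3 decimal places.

0.410

Under Łukasiewicz:
  ¬r = 1 − 0.59 = 0.41
  ¬r ∨ r = min(1, a+b) on (0.41, 0.59) = 1.00
  r ∧ s = max(0, a+b−1) on (0.59, 0.14) = 0.00
  (¬r ∨ r) ∨ (r ∧ s) = min(1, a+b) on (1.00, 0.00) = 1.00
  → value = 1.0000
Under Gödel:
  ¬r = 1 − 0.59 = 0.41
  ¬r ∨ r = max(a, b) on (0.41, 0.59) = 0.59
  r ∧ s = min(a, b) on (0.59, 0.14) = 0.14
  (¬r ∨ r) ∨ (r ∧ s) = max(a, b) on (0.59, 0.14) = 0.59
  → value = 0.5900
|1.0000 − 0.5900| = 0.410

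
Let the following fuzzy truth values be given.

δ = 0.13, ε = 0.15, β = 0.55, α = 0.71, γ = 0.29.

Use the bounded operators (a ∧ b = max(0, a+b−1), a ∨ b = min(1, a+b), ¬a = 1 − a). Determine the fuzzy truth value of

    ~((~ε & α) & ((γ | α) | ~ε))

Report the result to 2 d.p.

0.44

~ε = 1 − 0.15 = 0.85
~ε & α = max(0, a+b−1) on (0.85, 0.71) = 0.56
γ | α = min(1, a+b) on (0.29, 0.71) = 1.00
~ε = 1 − 0.15 = 0.85
(γ | α) | ~ε = min(1, a+b) on (1.00, 0.85) = 1.00
(~ε & α) & ((γ | α) | ~ε) = max(0, a+b−1) on (0.56, 1.00) = 0.56
~((~ε & α) & ((γ | α) | ~ε)) = 1 − 0.56 = 0.44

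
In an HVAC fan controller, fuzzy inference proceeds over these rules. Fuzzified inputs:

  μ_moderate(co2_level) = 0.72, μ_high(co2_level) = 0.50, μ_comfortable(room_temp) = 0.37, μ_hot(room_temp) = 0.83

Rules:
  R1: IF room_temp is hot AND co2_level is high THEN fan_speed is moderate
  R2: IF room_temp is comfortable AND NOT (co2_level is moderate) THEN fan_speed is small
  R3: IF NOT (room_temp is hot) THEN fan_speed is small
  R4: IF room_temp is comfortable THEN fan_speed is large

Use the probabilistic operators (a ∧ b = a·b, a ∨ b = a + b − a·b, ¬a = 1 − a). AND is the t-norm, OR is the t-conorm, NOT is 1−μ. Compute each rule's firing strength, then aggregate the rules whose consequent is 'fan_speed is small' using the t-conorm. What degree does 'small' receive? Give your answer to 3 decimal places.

R1: hot=0.83, high=0.50; AND[a·b] → w = 0.4150
R2: comfortable=0.37, ¬moderate=1−0.72=0.28; AND[a·b] → w = 0.1036
R3: ¬hot=1−0.83=0.17 → w = 0.1700
R4: comfortable=0.37 → w = 0.3700
Rules with consequent 'small': {R2, R3} → strengths 0.1036, 0.1700
Aggregate via t-conorm [a + b − a·b]: 0.2560

0.256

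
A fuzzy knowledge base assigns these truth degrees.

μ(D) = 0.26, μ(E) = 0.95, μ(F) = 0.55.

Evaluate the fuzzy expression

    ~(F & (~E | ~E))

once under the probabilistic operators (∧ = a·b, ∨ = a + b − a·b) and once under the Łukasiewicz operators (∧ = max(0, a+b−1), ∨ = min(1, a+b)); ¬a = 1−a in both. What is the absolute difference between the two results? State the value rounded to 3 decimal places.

Under probabilistic:
  ~E = 1 − 0.9500 = 0.0500
  ~E = 1 − 0.9500 = 0.0500
  ~E | ~E = a + b − a·b on (0.0500, 0.0500) = 0.0975
  F & (~E | ~E) = a·b on (0.5500, 0.0975) = 0.0536
  ~(F & (~E | ~E)) = 1 − 0.0536 = 0.9464
  → value = 0.9464
Under Łukasiewicz:
  ~E = 1 − 0.95 = 0.05
  ~E = 1 − 0.95 = 0.05
  ~E | ~E = min(1, a+b) on (0.05, 0.05) = 0.10
  F & (~E | ~E) = max(0, a+b−1) on (0.55, 0.10) = 0.00
  ~(F & (~E | ~E)) = 1 − 0.00 = 1.00
  → value = 1.0000
|0.9464 − 1.0000| = 0.054

0.054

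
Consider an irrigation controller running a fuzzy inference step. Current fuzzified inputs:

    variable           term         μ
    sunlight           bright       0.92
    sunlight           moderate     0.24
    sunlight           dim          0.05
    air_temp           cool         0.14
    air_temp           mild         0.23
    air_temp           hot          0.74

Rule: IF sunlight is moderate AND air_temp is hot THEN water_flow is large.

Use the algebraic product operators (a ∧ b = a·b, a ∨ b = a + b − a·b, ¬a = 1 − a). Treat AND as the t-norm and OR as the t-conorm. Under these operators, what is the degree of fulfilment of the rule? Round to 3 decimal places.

firing strength: moderate=0.24, hot=0.74; AND[a·b] → w = 0.1776

0.178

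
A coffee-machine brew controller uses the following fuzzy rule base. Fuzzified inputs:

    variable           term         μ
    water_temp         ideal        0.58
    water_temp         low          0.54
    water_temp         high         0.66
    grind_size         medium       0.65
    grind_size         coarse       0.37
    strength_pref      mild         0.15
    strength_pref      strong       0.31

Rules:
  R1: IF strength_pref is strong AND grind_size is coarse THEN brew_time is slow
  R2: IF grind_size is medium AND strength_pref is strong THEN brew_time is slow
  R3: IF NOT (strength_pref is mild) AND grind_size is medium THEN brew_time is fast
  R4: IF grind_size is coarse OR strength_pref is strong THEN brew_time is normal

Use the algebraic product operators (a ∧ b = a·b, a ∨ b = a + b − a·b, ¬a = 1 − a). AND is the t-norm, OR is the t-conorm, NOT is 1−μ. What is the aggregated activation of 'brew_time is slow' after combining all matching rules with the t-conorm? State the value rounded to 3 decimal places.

0.293

R1: strong=0.31, coarse=0.37; AND[a·b] → w = 0.1147
R2: medium=0.65, strong=0.31; AND[a·b] → w = 0.2015
R3: ¬mild=1−0.15=0.85, medium=0.65; AND[a·b] → w = 0.5525
R4: coarse=0.37, strong=0.31; OR[a + b − a·b] → w = 0.5653
Rules with consequent 'slow': {R1, R2} → strengths 0.1147, 0.2015
Aggregate via t-conorm [a + b − a·b]: 0.2931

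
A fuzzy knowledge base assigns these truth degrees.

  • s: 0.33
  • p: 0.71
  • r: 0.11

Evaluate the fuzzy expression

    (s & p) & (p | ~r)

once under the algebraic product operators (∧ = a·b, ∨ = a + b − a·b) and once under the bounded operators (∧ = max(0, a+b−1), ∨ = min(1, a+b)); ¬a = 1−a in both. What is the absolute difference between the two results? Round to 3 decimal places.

Under algebraic product:
  s & p = a·b on (0.3300, 0.7100) = 0.2343
  ~r = 1 − 0.1100 = 0.8900
  p | ~r = a + b − a·b on (0.7100, 0.8900) = 0.9681
  (s & p) & (p | ~r) = a·b on (0.2343, 0.9681) = 0.2268
  → value = 0.2268
Under bounded:
  s & p = max(0, a+b−1) on (0.33, 0.71) = 0.04
  ~r = 1 − 0.11 = 0.89
  p | ~r = min(1, a+b) on (0.71, 0.89) = 1.00
  (s & p) & (p | ~r) = max(0, a+b−1) on (0.04, 1.00) = 0.04
  → value = 0.0400
|0.2268 − 0.0400| = 0.187

0.187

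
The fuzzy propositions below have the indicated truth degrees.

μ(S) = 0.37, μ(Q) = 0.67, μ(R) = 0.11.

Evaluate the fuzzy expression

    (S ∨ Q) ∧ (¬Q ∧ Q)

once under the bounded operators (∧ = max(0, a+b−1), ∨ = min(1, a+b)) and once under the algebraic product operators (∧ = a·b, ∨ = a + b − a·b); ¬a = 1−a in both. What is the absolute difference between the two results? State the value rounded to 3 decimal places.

0.175

Under bounded:
  S ∨ Q = min(1, a+b) on (0.37, 0.67) = 1.00
  ¬Q = 1 − 0.67 = 0.33
  ¬Q ∧ Q = max(0, a+b−1) on (0.33, 0.67) = 0.00
  (S ∨ Q) ∧ (¬Q ∧ Q) = max(0, a+b−1) on (1.00, 0.00) = 0.00
  → value = 0.0000
Under algebraic product:
  S ∨ Q = a + b − a·b on (0.3700, 0.6700) = 0.7921
  ¬Q = 1 − 0.6700 = 0.3300
  ¬Q ∧ Q = a·b on (0.3300, 0.6700) = 0.2211
  (S ∨ Q) ∧ (¬Q ∧ Q) = a·b on (0.7921, 0.2211) = 0.1751
  → value = 0.1751
|0.0000 − 0.1751| = 0.175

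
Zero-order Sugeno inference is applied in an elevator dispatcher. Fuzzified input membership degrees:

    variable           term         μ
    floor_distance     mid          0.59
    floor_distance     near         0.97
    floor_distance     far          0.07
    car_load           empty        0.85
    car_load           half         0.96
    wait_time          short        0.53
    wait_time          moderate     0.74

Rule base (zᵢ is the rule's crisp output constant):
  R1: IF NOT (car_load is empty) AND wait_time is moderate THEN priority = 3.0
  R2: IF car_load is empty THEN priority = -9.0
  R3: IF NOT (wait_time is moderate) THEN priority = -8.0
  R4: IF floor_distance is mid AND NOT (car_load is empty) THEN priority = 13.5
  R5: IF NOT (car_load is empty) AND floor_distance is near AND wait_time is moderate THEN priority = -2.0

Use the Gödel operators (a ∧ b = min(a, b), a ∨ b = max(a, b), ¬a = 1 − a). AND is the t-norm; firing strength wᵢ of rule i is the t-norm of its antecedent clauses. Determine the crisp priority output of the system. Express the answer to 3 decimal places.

-4.843

R1 (z=3.0): ¬empty=1−0.85=0.15, moderate=0.74; AND[min(a, b)] → w = 0.15
R2 (z=-9.0): empty=0.85 → w = 0.85
R3 (z=-8.0): ¬moderate=1−0.74=0.26 → w = 0.26
R4 (z=13.5): mid=0.59, ¬empty=1−0.85=0.15; AND[min(a, b)] → w = 0.15
R5 (z=-2.0): ¬empty=1−0.85=0.15, near=0.97, moderate=0.74; AND[min(a, b)] → w = 0.15
Weighted average = (0.15·3.0 + 0.85·-9.0 + 0.26·-8.0 + 0.15·13.5 + 0.15·-2.0) / (0.15 + 0.85 + 0.26 + 0.15 + 0.15)
  = -7.5550 / 1.5600 = -4.843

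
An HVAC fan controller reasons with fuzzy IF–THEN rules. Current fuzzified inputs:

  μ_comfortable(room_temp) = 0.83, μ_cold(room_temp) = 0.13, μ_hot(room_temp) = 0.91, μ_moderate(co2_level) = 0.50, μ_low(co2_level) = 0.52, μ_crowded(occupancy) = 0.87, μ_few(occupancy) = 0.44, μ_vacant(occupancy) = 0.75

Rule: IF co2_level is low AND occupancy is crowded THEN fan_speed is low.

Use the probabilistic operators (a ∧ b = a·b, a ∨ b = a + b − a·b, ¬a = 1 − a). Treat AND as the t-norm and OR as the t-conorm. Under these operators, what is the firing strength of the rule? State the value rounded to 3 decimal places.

0.452

firing strength: low=0.52, crowded=0.87; AND[a·b] → w = 0.4524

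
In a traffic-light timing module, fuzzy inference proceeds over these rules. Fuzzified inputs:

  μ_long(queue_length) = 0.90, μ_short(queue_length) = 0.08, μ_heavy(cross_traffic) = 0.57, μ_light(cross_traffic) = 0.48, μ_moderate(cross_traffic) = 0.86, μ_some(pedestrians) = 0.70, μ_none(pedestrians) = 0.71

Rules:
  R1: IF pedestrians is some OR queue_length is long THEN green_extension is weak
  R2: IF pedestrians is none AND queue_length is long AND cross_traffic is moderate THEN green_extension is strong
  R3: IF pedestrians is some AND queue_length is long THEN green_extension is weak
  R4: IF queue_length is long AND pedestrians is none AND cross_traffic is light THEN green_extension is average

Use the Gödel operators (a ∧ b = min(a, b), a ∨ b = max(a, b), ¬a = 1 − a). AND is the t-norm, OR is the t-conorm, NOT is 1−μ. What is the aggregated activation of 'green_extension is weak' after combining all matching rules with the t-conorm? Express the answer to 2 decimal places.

0.90

R1: some=0.70, long=0.90; OR[max(a, b)] → w = 0.90
R2: none=0.71, long=0.90, moderate=0.86; AND[min(a, b)] → w = 0.71
R3: some=0.70, long=0.90; AND[min(a, b)] → w = 0.70
R4: long=0.90, none=0.71, light=0.48; AND[min(a, b)] → w = 0.48
Rules with consequent 'weak': {R1, R3} → strengths 0.90, 0.70
Aggregate via t-conorm [max(a, b)]: 0.90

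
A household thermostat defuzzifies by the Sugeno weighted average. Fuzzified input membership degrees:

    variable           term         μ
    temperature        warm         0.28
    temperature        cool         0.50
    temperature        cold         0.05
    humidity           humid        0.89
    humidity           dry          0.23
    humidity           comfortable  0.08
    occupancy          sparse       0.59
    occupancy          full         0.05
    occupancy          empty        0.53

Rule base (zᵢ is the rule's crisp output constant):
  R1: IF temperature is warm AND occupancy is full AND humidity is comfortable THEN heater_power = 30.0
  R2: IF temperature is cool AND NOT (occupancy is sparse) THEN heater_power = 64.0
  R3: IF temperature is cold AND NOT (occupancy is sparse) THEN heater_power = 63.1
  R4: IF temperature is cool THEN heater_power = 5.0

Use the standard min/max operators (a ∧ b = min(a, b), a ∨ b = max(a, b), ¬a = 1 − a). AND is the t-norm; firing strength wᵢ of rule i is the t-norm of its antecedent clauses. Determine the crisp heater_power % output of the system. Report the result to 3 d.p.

33.064

R1 (z=30.0): warm=0.28, full=0.05, comfortable=0.08; AND[min(a, b)] → w = 0.05
R2 (z=64.0): cool=0.50, ¬sparse=1−0.59=0.41; AND[min(a, b)] → w = 0.41
R3 (z=63.1): cold=0.05, ¬sparse=1−0.59=0.41; AND[min(a, b)] → w = 0.05
R4 (z=5.0): cool=0.50 → w = 0.50
Weighted average = (0.05·30.0 + 0.41·64.0 + 0.05·63.1 + 0.50·5.0) / (0.05 + 0.41 + 0.05 + 0.50)
  = 33.3950 / 1.0100 = 33.064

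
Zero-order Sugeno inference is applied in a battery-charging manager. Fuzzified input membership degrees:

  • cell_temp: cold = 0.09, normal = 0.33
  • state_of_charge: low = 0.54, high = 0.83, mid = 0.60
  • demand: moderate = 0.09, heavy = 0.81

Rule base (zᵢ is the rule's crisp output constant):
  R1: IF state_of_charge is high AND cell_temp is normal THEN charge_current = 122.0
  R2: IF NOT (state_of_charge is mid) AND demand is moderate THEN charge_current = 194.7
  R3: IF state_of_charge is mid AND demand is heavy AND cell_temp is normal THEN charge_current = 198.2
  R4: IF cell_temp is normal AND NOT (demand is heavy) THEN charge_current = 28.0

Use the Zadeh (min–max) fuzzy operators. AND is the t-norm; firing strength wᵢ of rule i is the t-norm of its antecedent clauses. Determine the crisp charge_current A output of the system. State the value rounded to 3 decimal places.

R1 (z=122.0): high=0.83, normal=0.33; AND[min(a, b)] → w = 0.33
R2 (z=194.7): ¬mid=1−0.60=0.40, moderate=0.09; AND[min(a, b)] → w = 0.09
R3 (z=198.2): mid=0.60, heavy=0.81, normal=0.33; AND[min(a, b)] → w = 0.33
R4 (z=28.0): normal=0.33, ¬heavy=1−0.81=0.19; AND[min(a, b)] → w = 0.19
Weighted average = (0.33·122.0 + 0.09·194.7 + 0.33·198.2 + 0.19·28.0) / (0.33 + 0.09 + 0.33 + 0.19)
  = 128.5090 / 0.9400 = 136.712

136.712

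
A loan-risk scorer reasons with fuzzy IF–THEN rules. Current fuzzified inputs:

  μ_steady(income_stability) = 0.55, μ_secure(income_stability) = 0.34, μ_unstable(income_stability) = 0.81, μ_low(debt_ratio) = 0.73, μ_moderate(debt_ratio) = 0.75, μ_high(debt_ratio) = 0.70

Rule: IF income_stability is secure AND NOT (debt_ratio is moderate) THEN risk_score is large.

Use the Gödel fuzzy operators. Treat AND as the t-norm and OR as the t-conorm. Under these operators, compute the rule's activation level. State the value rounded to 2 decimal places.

0.25

firing strength: secure=0.34, ¬moderate=1−0.75=0.25; AND[min(a, b)] → w = 0.25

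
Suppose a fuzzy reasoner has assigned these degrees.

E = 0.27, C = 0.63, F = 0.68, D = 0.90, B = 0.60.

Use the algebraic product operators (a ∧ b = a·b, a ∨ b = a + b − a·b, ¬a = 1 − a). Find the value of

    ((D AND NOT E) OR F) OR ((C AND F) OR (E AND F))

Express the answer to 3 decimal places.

0.949

NOT E = 1 − 0.2700 = 0.7300
D AND NOT E = a·b on (0.9000, 0.7300) = 0.6570
(D AND NOT E) OR F = a + b − a·b on (0.6570, 0.6800) = 0.8902
C AND F = a·b on (0.6300, 0.6800) = 0.4284
E AND F = a·b on (0.2700, 0.6800) = 0.1836
(C AND F) OR (E AND F) = a + b − a·b on (0.4284, 0.1836) = 0.5333
((D AND NOT E) OR F) OR ((C AND F) OR (E AND F)) = a + b − a·b on (0.8902, 0.5333) = 0.9488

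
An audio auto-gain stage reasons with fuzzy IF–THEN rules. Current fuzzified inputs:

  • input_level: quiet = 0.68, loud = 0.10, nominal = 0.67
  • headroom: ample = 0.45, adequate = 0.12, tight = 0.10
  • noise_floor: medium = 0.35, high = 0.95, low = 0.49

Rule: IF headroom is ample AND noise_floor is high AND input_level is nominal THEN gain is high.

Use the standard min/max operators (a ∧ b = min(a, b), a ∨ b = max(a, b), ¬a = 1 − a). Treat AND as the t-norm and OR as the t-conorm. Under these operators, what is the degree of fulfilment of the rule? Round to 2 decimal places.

0.45

firing strength: ample=0.45, high=0.95, nominal=0.67; AND[min(a, b)] → w = 0.45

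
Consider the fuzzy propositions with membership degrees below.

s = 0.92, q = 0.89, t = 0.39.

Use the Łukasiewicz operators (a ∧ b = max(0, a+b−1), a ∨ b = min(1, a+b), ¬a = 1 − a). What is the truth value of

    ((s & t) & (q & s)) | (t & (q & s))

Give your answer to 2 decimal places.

0.32

s & t = max(0, a+b−1) on (0.92, 0.39) = 0.31
q & s = max(0, a+b−1) on (0.89, 0.92) = 0.81
(s & t) & (q & s) = max(0, a+b−1) on (0.31, 0.81) = 0.12
q & s = max(0, a+b−1) on (0.89, 0.92) = 0.81
t & (q & s) = max(0, a+b−1) on (0.39, 0.81) = 0.20
((s & t) & (q & s)) | (t & (q & s)) = min(1, a+b) on (0.12, 0.20) = 0.32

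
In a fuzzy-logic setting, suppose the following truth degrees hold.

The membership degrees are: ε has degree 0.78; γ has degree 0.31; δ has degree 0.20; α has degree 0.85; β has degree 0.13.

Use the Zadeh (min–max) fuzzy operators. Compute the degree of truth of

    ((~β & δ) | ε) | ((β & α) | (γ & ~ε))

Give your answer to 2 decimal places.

0.78

~β = 1 − 0.13 = 0.87
~β & δ = min(a, b) on (0.87, 0.20) = 0.20
(~β & δ) | ε = max(a, b) on (0.20, 0.78) = 0.78
β & α = min(a, b) on (0.13, 0.85) = 0.13
~ε = 1 − 0.78 = 0.22
γ & ~ε = min(a, b) on (0.31, 0.22) = 0.22
(β & α) | (γ & ~ε) = max(a, b) on (0.13, 0.22) = 0.22
((~β & δ) | ε) | ((β & α) | (γ & ~ε)) = max(a, b) on (0.78, 0.22) = 0.78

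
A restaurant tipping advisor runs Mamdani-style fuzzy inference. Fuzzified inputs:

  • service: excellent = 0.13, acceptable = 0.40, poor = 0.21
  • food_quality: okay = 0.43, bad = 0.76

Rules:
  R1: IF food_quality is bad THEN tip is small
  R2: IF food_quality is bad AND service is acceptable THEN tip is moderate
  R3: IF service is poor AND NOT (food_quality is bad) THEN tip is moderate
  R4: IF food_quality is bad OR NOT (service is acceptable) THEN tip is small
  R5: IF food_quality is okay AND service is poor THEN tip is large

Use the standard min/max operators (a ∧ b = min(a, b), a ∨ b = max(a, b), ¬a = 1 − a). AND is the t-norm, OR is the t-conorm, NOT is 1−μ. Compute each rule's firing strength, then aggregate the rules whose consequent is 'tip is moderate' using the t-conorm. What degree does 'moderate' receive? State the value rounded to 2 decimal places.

R1: bad=0.76 → w = 0.76
R2: bad=0.76, acceptable=0.40; AND[min(a, b)] → w = 0.40
R3: poor=0.21, ¬bad=1−0.76=0.24; AND[min(a, b)] → w = 0.21
R4: bad=0.76, ¬acceptable=1−0.40=0.60; OR[max(a, b)] → w = 0.76
R5: okay=0.43, poor=0.21; AND[min(a, b)] → w = 0.21
Rules with consequent 'moderate': {R2, R3} → strengths 0.40, 0.21
Aggregate via t-conorm [max(a, b)]: 0.40

0.40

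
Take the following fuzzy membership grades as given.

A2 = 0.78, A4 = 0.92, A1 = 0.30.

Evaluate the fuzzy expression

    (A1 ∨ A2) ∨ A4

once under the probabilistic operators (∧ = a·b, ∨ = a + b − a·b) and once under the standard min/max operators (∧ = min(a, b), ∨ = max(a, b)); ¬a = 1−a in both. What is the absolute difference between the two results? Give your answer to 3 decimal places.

Under probabilistic:
  A1 ∨ A2 = a + b − a·b on (0.3000, 0.7800) = 0.8460
  (A1 ∨ A2) ∨ A4 = a + b − a·b on (0.8460, 0.9200) = 0.9877
  → value = 0.9877
Under standard min/max:
  A1 ∨ A2 = max(a, b) on (0.30, 0.78) = 0.78
  (A1 ∨ A2) ∨ A4 = max(a, b) on (0.78, 0.92) = 0.92
  → value = 0.9200
|0.9877 − 0.9200| = 0.068

0.068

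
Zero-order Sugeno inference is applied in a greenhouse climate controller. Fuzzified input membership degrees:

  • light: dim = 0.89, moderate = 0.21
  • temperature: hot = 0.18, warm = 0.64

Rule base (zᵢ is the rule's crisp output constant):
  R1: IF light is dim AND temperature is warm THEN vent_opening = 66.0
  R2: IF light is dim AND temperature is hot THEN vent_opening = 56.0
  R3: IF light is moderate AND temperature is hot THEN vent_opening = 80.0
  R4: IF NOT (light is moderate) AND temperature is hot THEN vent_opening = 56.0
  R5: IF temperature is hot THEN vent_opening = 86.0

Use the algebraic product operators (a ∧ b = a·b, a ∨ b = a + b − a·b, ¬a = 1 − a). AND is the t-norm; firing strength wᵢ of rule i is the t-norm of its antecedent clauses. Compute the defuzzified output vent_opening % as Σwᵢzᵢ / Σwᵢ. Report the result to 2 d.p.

R1 (z=66.0): dim=0.89, warm=0.64; AND[a·b] → w = 0.5696
R2 (z=56.0): dim=0.89, hot=0.18; AND[a·b] → w = 0.1602
R3 (z=80.0): moderate=0.21, hot=0.18; AND[a·b] → w = 0.0378
R4 (z=56.0): ¬moderate=1−0.21=0.79, hot=0.18; AND[a·b] → w = 0.1422
R5 (z=86.0): hot=0.18 → w = 0.1800
Weighted average = (0.5696·66.0 + 0.1602·56.0 + 0.0378·80.0 + 0.1422·56.0 + 0.1800·86.0) / (0.5696 + 0.1602 + 0.0378 + 0.1422 + 0.1800)
  = 73.0320 / 1.0898 = 67.01

67.01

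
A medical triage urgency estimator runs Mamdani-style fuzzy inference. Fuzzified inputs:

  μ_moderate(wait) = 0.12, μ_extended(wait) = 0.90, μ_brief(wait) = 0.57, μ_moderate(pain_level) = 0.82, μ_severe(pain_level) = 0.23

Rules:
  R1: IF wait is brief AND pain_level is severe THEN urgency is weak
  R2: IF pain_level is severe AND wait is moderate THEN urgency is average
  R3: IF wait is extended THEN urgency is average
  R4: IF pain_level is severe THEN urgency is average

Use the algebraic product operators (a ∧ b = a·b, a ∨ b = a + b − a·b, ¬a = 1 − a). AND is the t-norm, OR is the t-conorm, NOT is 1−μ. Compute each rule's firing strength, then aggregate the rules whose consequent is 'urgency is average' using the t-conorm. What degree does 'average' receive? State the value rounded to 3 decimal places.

R1: brief=0.57, severe=0.23; AND[a·b] → w = 0.1311
R2: severe=0.23, moderate=0.12; AND[a·b] → w = 0.0276
R3: extended=0.90 → w = 0.9000
R4: severe=0.23 → w = 0.2300
Rules with consequent 'average': {R2, R3, R4} → strengths 0.0276, 0.9000, 0.2300
Aggregate via t-conorm [a + b − a·b]: 0.9251

0.925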